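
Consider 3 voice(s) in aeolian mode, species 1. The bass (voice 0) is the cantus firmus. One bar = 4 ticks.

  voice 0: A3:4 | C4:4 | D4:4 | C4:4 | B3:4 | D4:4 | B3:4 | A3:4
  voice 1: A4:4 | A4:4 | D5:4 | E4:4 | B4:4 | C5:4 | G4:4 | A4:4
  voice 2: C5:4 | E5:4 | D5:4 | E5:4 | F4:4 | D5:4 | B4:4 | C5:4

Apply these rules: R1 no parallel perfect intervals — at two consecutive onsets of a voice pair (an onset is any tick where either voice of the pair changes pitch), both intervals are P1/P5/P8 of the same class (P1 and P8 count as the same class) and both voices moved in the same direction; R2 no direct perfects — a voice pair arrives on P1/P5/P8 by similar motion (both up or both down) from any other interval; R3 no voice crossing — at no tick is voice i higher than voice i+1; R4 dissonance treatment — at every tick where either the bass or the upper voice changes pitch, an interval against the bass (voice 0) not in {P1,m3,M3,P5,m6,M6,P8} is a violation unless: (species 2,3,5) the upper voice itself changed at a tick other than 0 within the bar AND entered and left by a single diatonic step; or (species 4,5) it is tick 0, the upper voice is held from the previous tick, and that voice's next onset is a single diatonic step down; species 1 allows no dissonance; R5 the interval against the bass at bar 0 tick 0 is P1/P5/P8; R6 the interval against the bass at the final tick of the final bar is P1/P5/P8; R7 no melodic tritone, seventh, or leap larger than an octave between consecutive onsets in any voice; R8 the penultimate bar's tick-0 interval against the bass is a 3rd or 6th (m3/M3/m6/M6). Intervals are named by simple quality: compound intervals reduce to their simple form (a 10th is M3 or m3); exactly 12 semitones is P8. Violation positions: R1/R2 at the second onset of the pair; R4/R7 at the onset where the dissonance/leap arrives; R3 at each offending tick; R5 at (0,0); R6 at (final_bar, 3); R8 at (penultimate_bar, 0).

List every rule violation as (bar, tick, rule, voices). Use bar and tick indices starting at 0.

(0, 0, R5, (0, 2))
(2, 0, R2, (0, 1))
(3, 0, R7, (1,))
(4, 0, R3, (1, 2))
(4, 0, R4, (0, 2))
(4, 0, R7, (2,))
(4, 1, R3, (1, 2))
(4, 2, R3, (1, 2))
(4, 3, R3, (1, 2))
(5, 0, R2, (0, 2))
(5, 0, R4, (0, 1))
(6, 0, R1, (0, 2))
(6, 0, R8, (0, 2))
(7, 3, R6, (0, 2))

bar 0: v0=A3 v1=A4 v2=C5 downbeat m3
bar 1: v0=C4 v1=A4 v2=E5 downbeat M3
bar 2: v0=D4 v1=D5 v2=D5 downbeat P8
bar 3: v0=C4 v1=E4 v2=E5 downbeat M3
bar 4: v0=B3 v1=B4 v2=F4 downbeat TT
bar 5: v0=D4 v1=C5 v2=D5 downbeat P8
bar 6: v0=B3 v1=G4 v2=B4 downbeat P8
bar 7: v0=A3 v1=A4 v2=C5 downbeat m3
  -> R5 @ bar 0 tick 0 v(0, 2): opens on m3
  -> R2 @ bar 2 tick 0 v(0, 1): C4/A4 M6 -> D4/D5 P8 similar
  -> R7 @ bar 3 tick 0 v(1,): D5->E4 leap 10st
  -> R3 @ bar 4 tick 0 v(1, 2): B4 above F4
  -> R4 @ bar 4 tick 0 v(0, 2): B3/F4 TT untreated
  -> R7 @ bar 4 tick 0 v(2,): E5->F4 leap 11st
  -> R3 @ bar 4 tick 1 v(1, 2): B4 above F4
  -> R3 @ bar 4 tick 2 v(1, 2): B4 above F4
  -> R3 @ bar 4 tick 3 v(1, 2): B4 above F4
  -> R2 @ bar 5 tick 0 v(0, 2): B3/F4 TT -> D4/D5 P8 similar
  -> R4 @ bar 5 tick 0 v(0, 1): D4/C5 m7 untreated
  -> R1 @ bar 6 tick 0 v(0, 2): D4/D5 P8 -> B3/B4 P8 similar
  -> R8 @ bar 6 tick 0 v(0, 2): penult P8 not 3rd/6th
  -> R6 @ bar 7 tick 3 v(0, 2): closes on m3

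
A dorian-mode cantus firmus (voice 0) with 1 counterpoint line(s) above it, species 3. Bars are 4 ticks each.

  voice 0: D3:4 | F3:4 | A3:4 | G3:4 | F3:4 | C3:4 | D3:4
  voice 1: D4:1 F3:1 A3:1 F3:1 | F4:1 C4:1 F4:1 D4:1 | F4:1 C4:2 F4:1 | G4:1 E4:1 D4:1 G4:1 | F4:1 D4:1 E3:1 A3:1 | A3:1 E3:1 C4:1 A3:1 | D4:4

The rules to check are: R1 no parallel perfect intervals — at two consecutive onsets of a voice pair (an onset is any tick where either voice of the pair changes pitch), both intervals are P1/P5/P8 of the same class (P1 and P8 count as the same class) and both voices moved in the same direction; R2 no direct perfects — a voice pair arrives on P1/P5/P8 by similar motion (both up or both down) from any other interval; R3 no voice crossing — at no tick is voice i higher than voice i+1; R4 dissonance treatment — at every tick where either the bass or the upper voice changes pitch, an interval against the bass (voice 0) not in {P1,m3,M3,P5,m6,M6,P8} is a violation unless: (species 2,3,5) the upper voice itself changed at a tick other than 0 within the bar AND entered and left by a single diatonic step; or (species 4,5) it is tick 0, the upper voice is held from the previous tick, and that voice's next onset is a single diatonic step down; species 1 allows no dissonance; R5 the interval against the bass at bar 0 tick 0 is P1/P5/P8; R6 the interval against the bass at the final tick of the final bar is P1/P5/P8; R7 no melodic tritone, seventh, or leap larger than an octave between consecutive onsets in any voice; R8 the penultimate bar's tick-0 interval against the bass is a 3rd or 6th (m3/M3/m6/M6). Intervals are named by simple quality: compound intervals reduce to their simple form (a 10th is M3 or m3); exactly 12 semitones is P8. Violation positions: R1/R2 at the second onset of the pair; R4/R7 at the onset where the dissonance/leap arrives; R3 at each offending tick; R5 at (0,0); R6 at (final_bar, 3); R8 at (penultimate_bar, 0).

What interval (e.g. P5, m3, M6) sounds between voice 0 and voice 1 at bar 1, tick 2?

voice 0=F3 voice 1=F4 -> P8

P8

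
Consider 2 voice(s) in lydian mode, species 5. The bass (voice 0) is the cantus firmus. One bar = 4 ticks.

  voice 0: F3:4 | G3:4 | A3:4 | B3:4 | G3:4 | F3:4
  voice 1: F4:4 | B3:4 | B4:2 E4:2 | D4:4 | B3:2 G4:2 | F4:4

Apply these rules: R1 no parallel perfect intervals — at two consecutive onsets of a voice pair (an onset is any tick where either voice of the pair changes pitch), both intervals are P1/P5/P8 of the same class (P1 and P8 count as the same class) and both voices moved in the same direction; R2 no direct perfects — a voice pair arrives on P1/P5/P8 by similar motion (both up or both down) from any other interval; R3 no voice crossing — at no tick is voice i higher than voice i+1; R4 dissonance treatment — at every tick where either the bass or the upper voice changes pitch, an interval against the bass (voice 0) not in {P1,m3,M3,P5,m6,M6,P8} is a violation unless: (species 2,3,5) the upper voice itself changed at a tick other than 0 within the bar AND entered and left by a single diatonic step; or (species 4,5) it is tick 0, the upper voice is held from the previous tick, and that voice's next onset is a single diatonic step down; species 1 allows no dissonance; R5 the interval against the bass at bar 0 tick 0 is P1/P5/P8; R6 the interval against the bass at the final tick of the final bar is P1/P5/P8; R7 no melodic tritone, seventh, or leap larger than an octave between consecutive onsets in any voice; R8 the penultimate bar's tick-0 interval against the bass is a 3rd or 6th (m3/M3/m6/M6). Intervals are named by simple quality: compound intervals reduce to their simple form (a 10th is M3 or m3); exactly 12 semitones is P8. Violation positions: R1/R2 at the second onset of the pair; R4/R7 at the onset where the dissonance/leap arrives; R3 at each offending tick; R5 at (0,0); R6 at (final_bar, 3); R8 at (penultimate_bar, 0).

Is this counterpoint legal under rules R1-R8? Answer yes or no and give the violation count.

No (3 violations)

bar 0: v0=F3 v1=F4 (P8)
bar 1: v0=G3 v1=B3 (M3)
bar 2: v0=A3 v1=B4 (M2)
bar 3: v0=B3 v1=D4 (m3)
bar 4: v0=G3 v1=B3 (M3)
bar 5: v0=F3 v1=F4 (P8)
  R7 @ bar1.0: F4->B3 leap 6st
  R4 @ bar2.0: A3/B4 M2 untreated
  R1 @ bar5.0: G3/G4 P8 -> F3/F4 P8 similar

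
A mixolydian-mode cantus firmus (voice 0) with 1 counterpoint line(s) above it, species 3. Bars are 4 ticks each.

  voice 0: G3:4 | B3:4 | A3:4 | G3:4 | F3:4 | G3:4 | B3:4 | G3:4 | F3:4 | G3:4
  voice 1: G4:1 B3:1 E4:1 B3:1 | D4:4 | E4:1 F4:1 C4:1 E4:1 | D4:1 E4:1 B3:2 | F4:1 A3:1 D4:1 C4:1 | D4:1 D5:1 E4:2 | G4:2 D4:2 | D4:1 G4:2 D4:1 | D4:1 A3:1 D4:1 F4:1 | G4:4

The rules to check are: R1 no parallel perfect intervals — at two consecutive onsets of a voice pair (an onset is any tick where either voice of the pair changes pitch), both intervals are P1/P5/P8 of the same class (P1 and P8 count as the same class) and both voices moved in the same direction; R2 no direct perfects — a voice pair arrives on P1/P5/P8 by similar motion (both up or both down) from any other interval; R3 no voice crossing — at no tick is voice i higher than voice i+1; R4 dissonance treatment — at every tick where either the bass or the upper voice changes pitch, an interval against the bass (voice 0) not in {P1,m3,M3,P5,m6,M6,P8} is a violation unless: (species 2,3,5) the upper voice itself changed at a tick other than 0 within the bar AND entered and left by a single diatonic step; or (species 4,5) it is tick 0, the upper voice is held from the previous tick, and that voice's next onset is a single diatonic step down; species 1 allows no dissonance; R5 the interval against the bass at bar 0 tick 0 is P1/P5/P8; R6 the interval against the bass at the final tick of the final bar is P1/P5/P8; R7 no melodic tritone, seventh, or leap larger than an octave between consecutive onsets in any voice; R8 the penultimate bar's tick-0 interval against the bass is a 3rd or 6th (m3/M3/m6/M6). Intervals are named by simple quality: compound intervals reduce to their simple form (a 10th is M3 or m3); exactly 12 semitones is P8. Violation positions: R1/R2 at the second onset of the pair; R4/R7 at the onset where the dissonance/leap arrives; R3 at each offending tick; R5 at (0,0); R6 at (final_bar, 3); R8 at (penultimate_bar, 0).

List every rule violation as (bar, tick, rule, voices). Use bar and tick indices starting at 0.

(3, 0, R1, (0, 1))
(4, 0, R7, (1,))
(5, 0, R1, (0, 1))
(5, 2, R7, (1,))
(9, 0, R1, (0, 1))

bar 0: v0=G3 v1=G4 downbeat P8
bar 1: v0=B3 v1=D4 downbeat m3
bar 2: v0=A3 v1=E4 downbeat P5
bar 3: v0=G3 v1=D4 downbeat P5
bar 4: v0=F3 v1=F4 downbeat P8
bar 5: v0=G3 v1=D4 downbeat P5
bar 6: v0=B3 v1=G4 downbeat m6
bar 7: v0=G3 v1=D4 downbeat P5
bar 8: v0=F3 v1=D4 downbeat M6
bar 9: v0=G3 v1=G4 downbeat P8
  -> R1 @ bar 3 tick 0 v(0, 1): A3/E4 P5 -> G3/D4 P5 similar
  -> R7 @ bar 4 tick 0 v(1,): B3->F4 leap 6st
  -> R1 @ bar 5 tick 0 v(0, 1): F3/C4 P5 -> G3/D4 P5 similar
  -> R7 @ bar 5 tick 2 v(1,): D5->E4 leap 10st
  -> R1 @ bar 9 tick 0 v(0, 1): F3/F4 P8 -> G3/G4 P8 similar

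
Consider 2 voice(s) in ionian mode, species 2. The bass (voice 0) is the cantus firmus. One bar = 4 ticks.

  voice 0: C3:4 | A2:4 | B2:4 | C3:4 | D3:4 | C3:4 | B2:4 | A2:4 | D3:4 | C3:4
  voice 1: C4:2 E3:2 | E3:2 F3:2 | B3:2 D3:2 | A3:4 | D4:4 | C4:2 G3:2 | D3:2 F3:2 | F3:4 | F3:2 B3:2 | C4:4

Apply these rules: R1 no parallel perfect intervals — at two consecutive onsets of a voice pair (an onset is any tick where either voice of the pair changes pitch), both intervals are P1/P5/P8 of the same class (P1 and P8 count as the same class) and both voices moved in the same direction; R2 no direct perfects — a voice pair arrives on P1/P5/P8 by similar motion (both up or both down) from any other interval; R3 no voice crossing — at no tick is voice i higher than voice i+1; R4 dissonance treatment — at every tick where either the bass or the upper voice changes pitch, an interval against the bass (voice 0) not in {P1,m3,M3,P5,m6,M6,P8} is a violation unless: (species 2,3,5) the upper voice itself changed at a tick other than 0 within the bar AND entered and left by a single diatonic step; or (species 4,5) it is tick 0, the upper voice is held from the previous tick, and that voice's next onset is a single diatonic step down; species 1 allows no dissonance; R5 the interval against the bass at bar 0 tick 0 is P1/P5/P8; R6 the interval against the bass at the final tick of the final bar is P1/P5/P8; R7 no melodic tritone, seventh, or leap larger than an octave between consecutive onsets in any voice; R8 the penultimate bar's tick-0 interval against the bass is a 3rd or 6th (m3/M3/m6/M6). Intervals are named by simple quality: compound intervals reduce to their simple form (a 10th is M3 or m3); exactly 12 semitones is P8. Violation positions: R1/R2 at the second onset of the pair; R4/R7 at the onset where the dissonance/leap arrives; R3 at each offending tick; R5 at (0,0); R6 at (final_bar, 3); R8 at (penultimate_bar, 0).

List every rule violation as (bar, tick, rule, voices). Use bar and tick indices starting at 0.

(2, 0, R2, (0, 1))
(2, 0, R7, (1,))
(4, 0, R2, (0, 1))
(5, 0, R1, (0, 1))
(6, 2, R4, (0, 1))
(8, 2, R7, (1,))

bar 0: v0=C3 v1=C4 downbeat P8
bar 1: v0=A2 v1=E3 downbeat P5
bar 2: v0=B2 v1=B3 downbeat P8
bar 3: v0=C3 v1=A3 downbeat M6
bar 4: v0=D3 v1=D4 downbeat P8
bar 5: v0=C3 v1=C4 downbeat P8
bar 6: v0=B2 v1=D3 downbeat m3
bar 7: v0=A2 v1=F3 downbeat m6
bar 8: v0=D3 v1=F3 downbeat m3
bar 9: v0=C3 v1=C4 downbeat P8
  -> R2 @ bar 2 tick 0 v(0, 1): A2/F3 m6 -> B2/B3 P8 similar
  -> R7 @ bar 2 tick 0 v(1,): F3->B3 leap 6st
  -> R2 @ bar 4 tick 0 v(0, 1): C3/A3 M6 -> D3/D4 P8 similar
  -> R1 @ bar 5 tick 0 v(0, 1): D3/D4 P8 -> C3/C4 P8 similar
  -> R4 @ bar 6 tick 2 v(0, 1): B2/F3 TT untreated
  -> R7 @ bar 8 tick 2 v(1,): F3->B3 leap 6st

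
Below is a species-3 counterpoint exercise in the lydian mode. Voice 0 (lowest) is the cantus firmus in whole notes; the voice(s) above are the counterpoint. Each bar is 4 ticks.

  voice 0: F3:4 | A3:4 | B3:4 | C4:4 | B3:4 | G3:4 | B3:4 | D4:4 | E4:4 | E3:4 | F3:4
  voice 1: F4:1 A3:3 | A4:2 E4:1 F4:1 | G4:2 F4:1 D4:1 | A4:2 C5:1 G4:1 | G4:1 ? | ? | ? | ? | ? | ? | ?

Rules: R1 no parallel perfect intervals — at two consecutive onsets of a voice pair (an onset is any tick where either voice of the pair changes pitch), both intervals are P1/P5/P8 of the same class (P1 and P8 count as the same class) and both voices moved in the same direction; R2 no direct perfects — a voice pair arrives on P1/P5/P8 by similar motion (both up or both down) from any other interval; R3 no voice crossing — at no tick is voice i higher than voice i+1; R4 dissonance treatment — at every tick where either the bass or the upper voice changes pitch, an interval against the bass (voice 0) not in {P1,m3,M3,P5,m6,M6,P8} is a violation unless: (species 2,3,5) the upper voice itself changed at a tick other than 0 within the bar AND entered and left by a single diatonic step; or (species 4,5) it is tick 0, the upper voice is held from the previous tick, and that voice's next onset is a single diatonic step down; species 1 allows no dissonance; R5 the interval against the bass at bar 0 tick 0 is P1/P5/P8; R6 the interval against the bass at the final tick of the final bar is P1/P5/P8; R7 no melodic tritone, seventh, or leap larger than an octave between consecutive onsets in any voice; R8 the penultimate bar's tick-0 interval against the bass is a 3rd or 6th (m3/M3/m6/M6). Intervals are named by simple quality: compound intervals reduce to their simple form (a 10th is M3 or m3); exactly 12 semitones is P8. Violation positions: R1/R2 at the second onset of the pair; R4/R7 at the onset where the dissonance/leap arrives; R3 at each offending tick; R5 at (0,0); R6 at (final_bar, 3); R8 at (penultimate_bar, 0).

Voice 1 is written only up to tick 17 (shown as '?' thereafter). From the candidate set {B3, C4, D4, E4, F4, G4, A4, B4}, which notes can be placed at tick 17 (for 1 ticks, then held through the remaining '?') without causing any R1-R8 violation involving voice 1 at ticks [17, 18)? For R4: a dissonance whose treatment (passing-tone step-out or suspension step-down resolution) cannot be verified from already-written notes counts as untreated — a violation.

B3: legal
C4: violates R4
D4: legal
E4: violates R4
F4: violates R4
G4: legal
A4: violates R4
B4: legal

{B3, B4, D4, G4}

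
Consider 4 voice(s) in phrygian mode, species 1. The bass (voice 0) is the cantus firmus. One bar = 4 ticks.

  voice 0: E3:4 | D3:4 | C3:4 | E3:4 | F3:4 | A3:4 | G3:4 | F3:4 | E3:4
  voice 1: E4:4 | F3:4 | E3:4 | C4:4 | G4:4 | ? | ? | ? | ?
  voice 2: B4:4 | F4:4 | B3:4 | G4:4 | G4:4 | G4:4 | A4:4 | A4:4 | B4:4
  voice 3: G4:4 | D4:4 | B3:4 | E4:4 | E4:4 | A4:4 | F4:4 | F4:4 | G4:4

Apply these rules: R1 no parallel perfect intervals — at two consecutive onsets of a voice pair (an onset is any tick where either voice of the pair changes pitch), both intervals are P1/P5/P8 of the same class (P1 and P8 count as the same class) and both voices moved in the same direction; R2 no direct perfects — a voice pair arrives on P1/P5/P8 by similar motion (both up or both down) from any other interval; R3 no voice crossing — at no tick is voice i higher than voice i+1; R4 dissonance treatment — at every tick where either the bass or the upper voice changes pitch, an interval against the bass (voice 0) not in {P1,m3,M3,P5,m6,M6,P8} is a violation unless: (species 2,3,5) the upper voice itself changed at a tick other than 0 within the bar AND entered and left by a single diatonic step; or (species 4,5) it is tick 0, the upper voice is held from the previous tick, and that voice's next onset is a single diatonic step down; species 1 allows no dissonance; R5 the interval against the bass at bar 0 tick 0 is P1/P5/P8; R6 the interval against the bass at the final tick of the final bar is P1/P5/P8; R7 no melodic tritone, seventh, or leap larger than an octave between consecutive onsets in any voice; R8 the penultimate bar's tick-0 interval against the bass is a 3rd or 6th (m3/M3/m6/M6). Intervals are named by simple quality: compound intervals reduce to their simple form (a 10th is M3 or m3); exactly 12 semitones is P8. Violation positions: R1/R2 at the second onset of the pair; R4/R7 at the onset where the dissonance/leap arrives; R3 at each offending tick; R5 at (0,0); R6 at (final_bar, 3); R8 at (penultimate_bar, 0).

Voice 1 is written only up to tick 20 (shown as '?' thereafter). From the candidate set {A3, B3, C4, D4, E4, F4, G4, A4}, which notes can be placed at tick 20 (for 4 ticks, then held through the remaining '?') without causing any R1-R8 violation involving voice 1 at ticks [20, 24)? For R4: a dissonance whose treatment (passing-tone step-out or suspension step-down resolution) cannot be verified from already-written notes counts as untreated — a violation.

A3: violates R7
B3: violates R4
C4: legal
D4: violates R4
E4: legal
F4: legal
G4: violates R4
A4: violates R2,R3

{C4, E4, F4}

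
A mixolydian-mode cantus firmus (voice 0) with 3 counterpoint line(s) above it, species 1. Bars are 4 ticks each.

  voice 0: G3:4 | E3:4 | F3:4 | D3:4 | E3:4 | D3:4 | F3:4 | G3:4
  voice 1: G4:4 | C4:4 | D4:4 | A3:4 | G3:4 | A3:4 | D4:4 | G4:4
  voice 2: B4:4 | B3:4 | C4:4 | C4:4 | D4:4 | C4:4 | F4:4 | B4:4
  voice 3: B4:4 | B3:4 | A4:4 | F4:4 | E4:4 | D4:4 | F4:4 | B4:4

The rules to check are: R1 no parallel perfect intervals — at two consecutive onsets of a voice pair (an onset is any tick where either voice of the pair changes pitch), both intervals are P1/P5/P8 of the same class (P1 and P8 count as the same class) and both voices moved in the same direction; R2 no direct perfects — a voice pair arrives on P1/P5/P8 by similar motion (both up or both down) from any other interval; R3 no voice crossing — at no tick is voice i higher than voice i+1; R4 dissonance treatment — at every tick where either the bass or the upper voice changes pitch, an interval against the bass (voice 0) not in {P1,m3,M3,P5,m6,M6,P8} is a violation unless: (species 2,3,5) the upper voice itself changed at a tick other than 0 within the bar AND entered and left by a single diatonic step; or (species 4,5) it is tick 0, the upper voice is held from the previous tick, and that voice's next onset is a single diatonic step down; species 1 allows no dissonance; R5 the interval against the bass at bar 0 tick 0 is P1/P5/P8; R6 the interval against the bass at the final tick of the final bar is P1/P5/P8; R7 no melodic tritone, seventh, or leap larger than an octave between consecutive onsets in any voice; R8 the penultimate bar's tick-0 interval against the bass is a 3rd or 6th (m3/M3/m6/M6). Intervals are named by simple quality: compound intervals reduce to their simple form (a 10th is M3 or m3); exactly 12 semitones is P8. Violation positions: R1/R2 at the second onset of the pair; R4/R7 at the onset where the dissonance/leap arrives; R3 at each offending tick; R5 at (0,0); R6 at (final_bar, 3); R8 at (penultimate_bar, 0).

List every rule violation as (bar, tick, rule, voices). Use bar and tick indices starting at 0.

(0, 0, R5, (0, 2))
(0, 0, R5, (0, 3))
(1, 0, R1, (2, 3))
(1, 0, R2, (0, 2))
(1, 0, R2, (0, 3))
(1, 0, R3, (1, 2))
(1, 1, R3, (1, 2))
(1, 2, R3, (1, 2))
(1, 3, R3, (1, 2))
(2, 0, R1, (0, 2))
(2, 0, R2, (1, 3))
(2, 0, R3, (1, 2))
(2, 0, R7, (3,))
(2, 1, R3, (1, 2))
(2, 2, R3, (1, 2))
(2, 3, R3, (1, 2))
(3, 0, R2, (0, 1))
(3, 0, R4, (0, 2))
(4, 0, R4, (0, 2))
(5, 0, R1, (0, 3))
(5, 0, R4, (0, 2))
(6, 0, R1, (0, 3))
(6, 0, R2, (0, 2))
(6, 0, R2, (2, 3))
(6, 0, R8, (0, 2))
(6, 0, R8, (0, 3))
(7, 0, R1, (2, 3))
(7, 0, R2, (0, 1))
(7, 0, R7, (2,))
(7, 0, R7, (3,))
(7, 3, R6, (0, 2))
(7, 3, R6, (0, 3))

bar 0: v0=G3 v1=G4 v2=B4 v3=B4 downbeat M3
bar 1: v0=E3 v1=C4 v2=B3 v3=B3 downbeat P5
bar 2: v0=F3 v1=D4 v2=C4 v3=A4 downbeat M3
bar 3: v0=D3 v1=A3 v2=C4 v3=F4 downbeat m3
bar 4: v0=E3 v1=G3 v2=D4 v3=E4 downbeat P8
bar 5: v0=D3 v1=A3 v2=C4 v3=D4 downbeat P8
bar 6: v0=F3 v1=D4 v2=F4 v3=F4 downbeat P8
bar 7: v0=G3 v1=G4 v2=B4 v3=B4 downbeat M3
  -> R5 @ bar 0 tick 0 v(0, 2): opens on M3
  -> R5 @ bar 0 tick 0 v(0, 3): opens on M3
  -> R1 @ bar 1 tick 0 v(2, 3): B4/B4 P1 -> B3/B3 P1 similar
  -> R2 @ bar 1 tick 0 v(0, 2): G3/B4 M3 -> E3/B3 P5 similar
  -> R2 @ bar 1 tick 0 v(0, 3): G3/B4 M3 -> E3/B3 P5 similar
  -> R3 @ bar 1 tick 0 v(1, 2): C4 above B3
  -> R3 @ bar 1 tick 1 v(1, 2): C4 above B3
  -> R3 @ bar 1 tick 2 v(1, 2): C4 above B3
  -> R3 @ bar 1 tick 3 v(1, 2): C4 above B3
  -> R1 @ bar 2 tick 0 v(0, 2): E3/B3 P5 -> F3/C4 P5 similar
  -> R2 @ bar 2 tick 0 v(1, 3): C4/B3 m2 -> D4/A4 P5 similar
  -> R3 @ bar 2 tick 0 v(1, 2): D4 above C4
  -> R7 @ bar 2 tick 0 v(3,): B3->A4 leap 10st
  -> R3 @ bar 2 tick 1 v(1, 2): D4 above C4
  -> R3 @ bar 2 tick 2 v(1, 2): D4 above C4
  -> R3 @ bar 2 tick 3 v(1, 2): D4 above C4
  -> R2 @ bar 3 tick 0 v(0, 1): F3/D4 M6 -> D3/A3 P5 similar
  -> R4 @ bar 3 tick 0 v(0, 2): D3/C4 m7 untreated
  -> R4 @ bar 4 tick 0 v(0, 2): E3/D4 m7 untreated
  -> R1 @ bar 5 tick 0 v(0, 3): E3/E4 P8 -> D3/D4 P8 similar
  -> R4 @ bar 5 tick 0 v(0, 2): D3/C4 m7 untreated
  -> R1 @ bar 6 tick 0 v(0, 3): D3/D4 P8 -> F3/F4 P8 similar
  -> R2 @ bar 6 tick 0 v(0, 2): D3/C4 m7 -> F3/F4 P8 similar
  -> R2 @ bar 6 tick 0 v(2, 3): C4/D4 M2 -> F4/F4 P1 similar
  -> R8 @ bar 6 tick 0 v(0, 2): penult P8 not 3rd/6th
  -> R8 @ bar 6 tick 0 v(0, 3): penult P8 not 3rd/6th
  -> R1 @ bar 7 tick 0 v(2, 3): F4/F4 P1 -> B4/B4 P1 similar
  -> R2 @ bar 7 tick 0 v(0, 1): F3/D4 M6 -> G3/G4 P8 similar
  -> R7 @ bar 7 tick 0 v(2,): F4->B4 leap 6st
  -> R7 @ bar 7 tick 0 v(3,): F4->B4 leap 6st
  -> R6 @ bar 7 tick 3 v(0, 2): closes on M3
  -> R6 @ bar 7 tick 3 v(0, 3): closes on M3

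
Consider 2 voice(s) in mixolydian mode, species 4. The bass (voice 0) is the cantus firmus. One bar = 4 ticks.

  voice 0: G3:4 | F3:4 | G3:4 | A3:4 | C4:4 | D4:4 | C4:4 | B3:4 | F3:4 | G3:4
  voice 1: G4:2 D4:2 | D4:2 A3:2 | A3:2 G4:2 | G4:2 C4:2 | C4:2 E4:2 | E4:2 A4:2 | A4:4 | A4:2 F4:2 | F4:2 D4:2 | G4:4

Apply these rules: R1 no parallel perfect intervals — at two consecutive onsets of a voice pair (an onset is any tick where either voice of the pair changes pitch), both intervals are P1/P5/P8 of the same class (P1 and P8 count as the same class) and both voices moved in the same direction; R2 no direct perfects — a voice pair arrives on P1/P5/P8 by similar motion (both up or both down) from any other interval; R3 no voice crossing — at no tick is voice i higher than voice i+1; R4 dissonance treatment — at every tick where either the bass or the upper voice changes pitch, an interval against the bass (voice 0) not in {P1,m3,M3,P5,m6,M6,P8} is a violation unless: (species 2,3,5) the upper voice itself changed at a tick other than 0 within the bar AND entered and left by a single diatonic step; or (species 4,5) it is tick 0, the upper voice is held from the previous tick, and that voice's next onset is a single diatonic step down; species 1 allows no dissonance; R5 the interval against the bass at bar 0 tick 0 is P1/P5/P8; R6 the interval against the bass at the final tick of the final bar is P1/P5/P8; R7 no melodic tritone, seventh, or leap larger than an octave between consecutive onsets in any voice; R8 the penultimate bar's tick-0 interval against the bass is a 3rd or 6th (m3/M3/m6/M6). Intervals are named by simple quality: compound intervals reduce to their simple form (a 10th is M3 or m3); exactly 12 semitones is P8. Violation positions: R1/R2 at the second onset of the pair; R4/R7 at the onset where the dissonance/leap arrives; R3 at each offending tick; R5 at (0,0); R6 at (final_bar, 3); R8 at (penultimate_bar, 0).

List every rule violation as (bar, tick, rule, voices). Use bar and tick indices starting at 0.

(2, 0, R4, (0, 1))
(2, 2, R7, (1,))
(3, 0, R4, (0, 1))
(5, 0, R4, (0, 1))
(7, 0, R4, (0, 1))
(7, 2, R4, (0, 1))
(8, 0, R7, (0,))
(8, 0, R8, (0, 1))
(9, 0, R2, (0, 1))

bar 0: v0=G3 v1=G4 downbeat P8
bar 1: v0=F3 v1=D4 downbeat M6
bar 2: v0=G3 v1=A3 downbeat M2
bar 3: v0=A3 v1=G4 downbeat m7
bar 4: v0=C4 v1=C4 downbeat P1
bar 5: v0=D4 v1=E4 downbeat M2
bar 6: v0=C4 v1=A4 downbeat M6
bar 7: v0=B3 v1=A4 downbeat m7
bar 8: v0=F3 v1=F4 downbeat P8
bar 9: v0=G3 v1=G4 downbeat P8
  -> R4 @ bar 2 tick 0 v(0, 1): G3/A3 M2 untreated
  -> R7 @ bar 2 tick 2 v(1,): A3->G4 leap 10st
  -> R4 @ bar 3 tick 0 v(0, 1): A3/G4 m7 untreated
  -> R4 @ bar 5 tick 0 v(0, 1): D4/E4 M2 untreated
  -> R4 @ bar 7 tick 0 v(0, 1): B3/A4 m7 untreated
  -> R4 @ bar 7 tick 2 v(0, 1): B3/F4 TT untreated
  -> R7 @ bar 8 tick 0 v(0,): B3->F3 leap 6st
  -> R8 @ bar 8 tick 0 v(0, 1): penult P8 not 3rd/6th
  -> R2 @ bar 9 tick 0 v(0, 1): F3/D4 M6 -> G3/G4 P8 similar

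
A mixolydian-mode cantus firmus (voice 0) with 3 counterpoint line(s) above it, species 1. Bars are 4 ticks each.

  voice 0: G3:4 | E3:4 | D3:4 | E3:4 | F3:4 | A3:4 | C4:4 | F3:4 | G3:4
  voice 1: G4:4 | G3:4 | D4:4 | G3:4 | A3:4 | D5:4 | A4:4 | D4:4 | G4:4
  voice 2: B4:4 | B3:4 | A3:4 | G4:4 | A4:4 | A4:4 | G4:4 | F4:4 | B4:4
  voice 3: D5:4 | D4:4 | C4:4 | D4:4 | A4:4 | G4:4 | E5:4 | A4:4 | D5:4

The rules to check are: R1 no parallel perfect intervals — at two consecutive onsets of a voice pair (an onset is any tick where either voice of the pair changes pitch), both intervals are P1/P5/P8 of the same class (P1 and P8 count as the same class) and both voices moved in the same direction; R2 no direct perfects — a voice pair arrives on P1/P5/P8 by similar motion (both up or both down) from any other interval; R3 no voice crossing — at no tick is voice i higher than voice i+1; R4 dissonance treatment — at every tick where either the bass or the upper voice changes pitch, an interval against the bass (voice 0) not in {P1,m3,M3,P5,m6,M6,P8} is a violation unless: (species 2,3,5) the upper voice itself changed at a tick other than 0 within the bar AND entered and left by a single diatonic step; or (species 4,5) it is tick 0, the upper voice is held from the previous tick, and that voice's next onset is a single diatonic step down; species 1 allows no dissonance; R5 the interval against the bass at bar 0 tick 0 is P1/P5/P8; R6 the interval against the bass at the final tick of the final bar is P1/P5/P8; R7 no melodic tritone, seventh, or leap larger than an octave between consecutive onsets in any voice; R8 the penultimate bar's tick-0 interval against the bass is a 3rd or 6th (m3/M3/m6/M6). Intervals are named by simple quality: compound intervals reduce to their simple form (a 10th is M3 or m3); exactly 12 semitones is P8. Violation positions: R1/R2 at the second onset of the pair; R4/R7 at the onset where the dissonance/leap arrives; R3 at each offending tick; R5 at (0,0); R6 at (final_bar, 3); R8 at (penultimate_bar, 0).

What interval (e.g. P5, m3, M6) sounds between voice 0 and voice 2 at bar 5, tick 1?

P8

voice 0=A3 voice 2=A4 -> P8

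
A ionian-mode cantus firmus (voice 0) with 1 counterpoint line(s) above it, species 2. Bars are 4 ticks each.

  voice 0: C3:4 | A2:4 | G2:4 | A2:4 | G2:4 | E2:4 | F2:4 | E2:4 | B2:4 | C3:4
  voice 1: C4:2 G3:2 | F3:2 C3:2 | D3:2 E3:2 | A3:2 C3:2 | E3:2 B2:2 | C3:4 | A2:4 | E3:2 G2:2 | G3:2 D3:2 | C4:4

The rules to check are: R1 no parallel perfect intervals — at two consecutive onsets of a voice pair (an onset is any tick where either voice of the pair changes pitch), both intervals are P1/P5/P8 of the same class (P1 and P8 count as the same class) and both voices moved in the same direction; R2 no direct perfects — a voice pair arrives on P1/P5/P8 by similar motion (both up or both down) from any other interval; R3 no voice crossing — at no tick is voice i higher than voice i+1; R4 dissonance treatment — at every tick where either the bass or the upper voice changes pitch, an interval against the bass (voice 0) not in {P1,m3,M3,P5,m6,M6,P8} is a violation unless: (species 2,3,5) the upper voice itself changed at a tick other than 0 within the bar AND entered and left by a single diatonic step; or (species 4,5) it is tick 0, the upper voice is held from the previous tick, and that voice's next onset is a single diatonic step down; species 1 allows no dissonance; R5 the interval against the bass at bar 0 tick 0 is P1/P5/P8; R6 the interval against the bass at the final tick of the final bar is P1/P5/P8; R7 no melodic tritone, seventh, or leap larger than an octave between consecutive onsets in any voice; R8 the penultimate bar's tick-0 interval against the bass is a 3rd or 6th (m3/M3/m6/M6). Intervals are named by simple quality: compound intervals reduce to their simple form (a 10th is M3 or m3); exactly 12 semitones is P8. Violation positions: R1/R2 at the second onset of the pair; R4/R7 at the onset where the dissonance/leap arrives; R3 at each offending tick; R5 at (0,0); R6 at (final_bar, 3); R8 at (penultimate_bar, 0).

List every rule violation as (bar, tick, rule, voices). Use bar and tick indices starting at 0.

bar 0: v0=C3 v1=C4 downbeat P8
bar 1: v0=A2 v1=F3 downbeat m6
bar 2: v0=G2 v1=D3 downbeat P5
bar 3: v0=A2 v1=A3 downbeat P8
bar 4: v0=G2 v1=E3 downbeat M6
bar 5: v0=E2 v1=C3 downbeat m6
bar 6: v0=F2 v1=A2 downbeat M3
bar 7: v0=E2 v1=E3 downbeat P8
bar 8: v0=B2 v1=G3 downbeat m6
bar 9: v0=C3 v1=C4 downbeat P8
  -> R2 @ bar 3 tick 0 v(0, 1): G2/E3 M6 -> A2/A3 P8 similar
  -> R2 @ bar 9 tick 0 v(0, 1): B2/D3 m3 -> C3/C4 P8 similar
  -> R7 @ bar 9 tick 0 v(1,): D3->C4 leap 10st

(3, 0, R2, (0, 1))
(9, 0, R2, (0, 1))
(9, 0, R7, (1,))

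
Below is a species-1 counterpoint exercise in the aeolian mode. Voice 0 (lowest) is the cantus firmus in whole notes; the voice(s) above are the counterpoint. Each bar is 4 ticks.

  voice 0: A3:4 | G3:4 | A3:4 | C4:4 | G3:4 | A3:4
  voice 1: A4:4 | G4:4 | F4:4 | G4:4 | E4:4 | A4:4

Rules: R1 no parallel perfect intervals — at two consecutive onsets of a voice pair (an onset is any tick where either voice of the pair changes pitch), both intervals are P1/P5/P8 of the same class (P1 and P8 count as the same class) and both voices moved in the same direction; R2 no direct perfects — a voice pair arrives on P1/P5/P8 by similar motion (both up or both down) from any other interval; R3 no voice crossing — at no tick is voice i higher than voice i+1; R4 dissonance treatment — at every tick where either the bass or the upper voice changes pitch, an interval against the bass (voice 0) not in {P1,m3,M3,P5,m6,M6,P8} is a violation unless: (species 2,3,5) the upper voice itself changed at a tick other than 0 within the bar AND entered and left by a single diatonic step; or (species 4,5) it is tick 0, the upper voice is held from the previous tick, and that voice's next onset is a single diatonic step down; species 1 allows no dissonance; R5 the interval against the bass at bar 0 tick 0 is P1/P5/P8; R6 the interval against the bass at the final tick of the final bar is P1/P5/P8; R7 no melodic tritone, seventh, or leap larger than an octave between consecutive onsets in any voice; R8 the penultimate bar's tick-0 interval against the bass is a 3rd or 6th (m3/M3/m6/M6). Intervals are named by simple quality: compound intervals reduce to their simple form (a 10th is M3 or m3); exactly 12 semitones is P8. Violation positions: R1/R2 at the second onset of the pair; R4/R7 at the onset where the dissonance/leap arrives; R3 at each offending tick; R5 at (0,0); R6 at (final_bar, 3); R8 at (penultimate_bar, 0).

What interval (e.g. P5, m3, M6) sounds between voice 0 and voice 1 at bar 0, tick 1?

P8

voice 0=A3 voice 1=A4 -> P8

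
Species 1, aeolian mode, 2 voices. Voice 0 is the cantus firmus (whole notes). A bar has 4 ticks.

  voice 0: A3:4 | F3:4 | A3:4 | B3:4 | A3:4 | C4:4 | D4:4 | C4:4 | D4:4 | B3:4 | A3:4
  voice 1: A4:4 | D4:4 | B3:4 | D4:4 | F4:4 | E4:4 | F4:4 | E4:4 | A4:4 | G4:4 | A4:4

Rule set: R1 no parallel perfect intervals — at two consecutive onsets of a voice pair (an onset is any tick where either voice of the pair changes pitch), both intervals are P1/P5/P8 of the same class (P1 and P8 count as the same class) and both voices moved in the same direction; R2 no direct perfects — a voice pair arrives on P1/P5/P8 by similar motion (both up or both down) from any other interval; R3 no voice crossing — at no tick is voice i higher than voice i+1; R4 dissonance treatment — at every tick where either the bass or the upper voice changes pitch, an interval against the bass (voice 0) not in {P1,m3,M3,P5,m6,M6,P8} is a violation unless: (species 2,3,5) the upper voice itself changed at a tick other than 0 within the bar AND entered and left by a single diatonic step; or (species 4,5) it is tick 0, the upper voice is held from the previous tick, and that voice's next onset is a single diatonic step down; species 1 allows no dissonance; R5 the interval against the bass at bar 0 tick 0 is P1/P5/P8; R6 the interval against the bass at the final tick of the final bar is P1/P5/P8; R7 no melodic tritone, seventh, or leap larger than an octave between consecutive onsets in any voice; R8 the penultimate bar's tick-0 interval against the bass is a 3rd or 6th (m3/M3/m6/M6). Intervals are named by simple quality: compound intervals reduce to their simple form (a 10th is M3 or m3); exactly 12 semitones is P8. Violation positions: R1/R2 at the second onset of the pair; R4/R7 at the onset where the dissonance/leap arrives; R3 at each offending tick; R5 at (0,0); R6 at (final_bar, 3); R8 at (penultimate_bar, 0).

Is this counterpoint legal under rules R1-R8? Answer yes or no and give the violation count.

No (2 violations)

bar 0: v0=A3 v1=A4 (P8)
bar 1: v0=F3 v1=D4 (M6)
bar 2: v0=A3 v1=B3 (M2)
bar 3: v0=B3 v1=D4 (m3)
bar 4: v0=A3 v1=F4 (m6)
bar 5: v0=C4 v1=E4 (M3)
bar 6: v0=D4 v1=F4 (m3)
bar 7: v0=C4 v1=E4 (M3)
bar 8: v0=D4 v1=A4 (P5)
bar 9: v0=B3 v1=G4 (m6)
bar 10: v0=A3 v1=A4 (P8)
  R4 @ bar2.0: A3/B3 M2 untreated
  R2 @ bar8.0: C4/E4 M3 -> D4/A4 P5 similar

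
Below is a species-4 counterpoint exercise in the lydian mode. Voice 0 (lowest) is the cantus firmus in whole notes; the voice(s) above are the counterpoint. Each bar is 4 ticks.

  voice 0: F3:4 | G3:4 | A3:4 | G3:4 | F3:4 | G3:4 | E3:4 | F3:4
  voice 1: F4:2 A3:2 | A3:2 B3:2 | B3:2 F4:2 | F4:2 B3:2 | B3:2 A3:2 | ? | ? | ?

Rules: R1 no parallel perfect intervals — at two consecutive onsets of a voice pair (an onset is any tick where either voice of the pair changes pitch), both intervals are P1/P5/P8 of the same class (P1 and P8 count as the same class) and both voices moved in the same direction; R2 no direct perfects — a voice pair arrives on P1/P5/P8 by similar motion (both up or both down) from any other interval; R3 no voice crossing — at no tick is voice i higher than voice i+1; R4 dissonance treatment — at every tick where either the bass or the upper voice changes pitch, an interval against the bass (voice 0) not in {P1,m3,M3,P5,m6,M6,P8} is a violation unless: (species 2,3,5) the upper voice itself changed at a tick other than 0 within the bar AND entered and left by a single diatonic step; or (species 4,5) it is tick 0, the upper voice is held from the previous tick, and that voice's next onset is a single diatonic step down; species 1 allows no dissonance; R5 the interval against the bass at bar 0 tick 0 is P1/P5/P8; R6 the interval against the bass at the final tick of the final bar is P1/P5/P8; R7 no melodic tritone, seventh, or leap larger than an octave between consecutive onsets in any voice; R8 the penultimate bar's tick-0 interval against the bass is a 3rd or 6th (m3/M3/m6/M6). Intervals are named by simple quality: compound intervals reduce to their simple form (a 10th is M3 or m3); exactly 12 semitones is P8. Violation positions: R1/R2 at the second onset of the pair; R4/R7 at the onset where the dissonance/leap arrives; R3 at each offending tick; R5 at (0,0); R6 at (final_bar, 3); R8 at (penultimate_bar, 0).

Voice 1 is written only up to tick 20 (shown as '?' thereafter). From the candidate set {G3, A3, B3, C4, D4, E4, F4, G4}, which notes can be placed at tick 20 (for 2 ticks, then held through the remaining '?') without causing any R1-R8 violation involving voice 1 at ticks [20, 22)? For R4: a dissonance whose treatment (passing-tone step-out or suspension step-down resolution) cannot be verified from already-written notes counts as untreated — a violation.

G3: legal
A3: violates R4
B3: legal
C4: violates R4
D4: violates R2
E4: legal
F4: violates R4
G4: violates R2,R7

{B3, E4, G3}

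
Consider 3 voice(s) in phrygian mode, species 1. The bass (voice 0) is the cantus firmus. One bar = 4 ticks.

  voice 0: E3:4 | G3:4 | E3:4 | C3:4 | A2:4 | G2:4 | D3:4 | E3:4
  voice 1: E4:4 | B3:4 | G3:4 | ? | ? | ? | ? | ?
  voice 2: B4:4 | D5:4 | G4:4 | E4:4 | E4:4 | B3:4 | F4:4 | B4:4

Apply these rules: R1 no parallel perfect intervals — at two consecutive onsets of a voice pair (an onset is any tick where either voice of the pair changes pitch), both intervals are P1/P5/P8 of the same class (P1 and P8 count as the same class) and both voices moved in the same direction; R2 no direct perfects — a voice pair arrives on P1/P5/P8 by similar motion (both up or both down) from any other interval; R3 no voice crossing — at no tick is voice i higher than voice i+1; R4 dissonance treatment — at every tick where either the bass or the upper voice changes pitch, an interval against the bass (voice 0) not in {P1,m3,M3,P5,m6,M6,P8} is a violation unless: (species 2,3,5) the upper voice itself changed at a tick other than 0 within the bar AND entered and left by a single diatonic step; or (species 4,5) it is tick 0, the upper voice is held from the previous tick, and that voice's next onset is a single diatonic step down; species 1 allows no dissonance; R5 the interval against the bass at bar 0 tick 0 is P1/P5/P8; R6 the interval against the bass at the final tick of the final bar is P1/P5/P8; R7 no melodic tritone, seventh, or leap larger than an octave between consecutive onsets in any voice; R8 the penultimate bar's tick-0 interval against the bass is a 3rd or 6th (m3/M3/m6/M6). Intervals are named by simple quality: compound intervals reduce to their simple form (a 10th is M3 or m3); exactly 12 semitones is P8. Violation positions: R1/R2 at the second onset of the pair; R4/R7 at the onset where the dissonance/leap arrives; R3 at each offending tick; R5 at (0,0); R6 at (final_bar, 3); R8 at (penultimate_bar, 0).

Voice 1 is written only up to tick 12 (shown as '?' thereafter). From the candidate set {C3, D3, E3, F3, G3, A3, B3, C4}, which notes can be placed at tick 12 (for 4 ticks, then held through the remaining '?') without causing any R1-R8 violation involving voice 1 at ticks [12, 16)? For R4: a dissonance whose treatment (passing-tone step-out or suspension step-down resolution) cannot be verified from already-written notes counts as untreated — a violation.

{A3, C4, G3}

C3: violates R2
D3: violates R4
E3: violates R1
F3: violates R4
G3: legal
A3: legal
B3: violates R4
C4: legal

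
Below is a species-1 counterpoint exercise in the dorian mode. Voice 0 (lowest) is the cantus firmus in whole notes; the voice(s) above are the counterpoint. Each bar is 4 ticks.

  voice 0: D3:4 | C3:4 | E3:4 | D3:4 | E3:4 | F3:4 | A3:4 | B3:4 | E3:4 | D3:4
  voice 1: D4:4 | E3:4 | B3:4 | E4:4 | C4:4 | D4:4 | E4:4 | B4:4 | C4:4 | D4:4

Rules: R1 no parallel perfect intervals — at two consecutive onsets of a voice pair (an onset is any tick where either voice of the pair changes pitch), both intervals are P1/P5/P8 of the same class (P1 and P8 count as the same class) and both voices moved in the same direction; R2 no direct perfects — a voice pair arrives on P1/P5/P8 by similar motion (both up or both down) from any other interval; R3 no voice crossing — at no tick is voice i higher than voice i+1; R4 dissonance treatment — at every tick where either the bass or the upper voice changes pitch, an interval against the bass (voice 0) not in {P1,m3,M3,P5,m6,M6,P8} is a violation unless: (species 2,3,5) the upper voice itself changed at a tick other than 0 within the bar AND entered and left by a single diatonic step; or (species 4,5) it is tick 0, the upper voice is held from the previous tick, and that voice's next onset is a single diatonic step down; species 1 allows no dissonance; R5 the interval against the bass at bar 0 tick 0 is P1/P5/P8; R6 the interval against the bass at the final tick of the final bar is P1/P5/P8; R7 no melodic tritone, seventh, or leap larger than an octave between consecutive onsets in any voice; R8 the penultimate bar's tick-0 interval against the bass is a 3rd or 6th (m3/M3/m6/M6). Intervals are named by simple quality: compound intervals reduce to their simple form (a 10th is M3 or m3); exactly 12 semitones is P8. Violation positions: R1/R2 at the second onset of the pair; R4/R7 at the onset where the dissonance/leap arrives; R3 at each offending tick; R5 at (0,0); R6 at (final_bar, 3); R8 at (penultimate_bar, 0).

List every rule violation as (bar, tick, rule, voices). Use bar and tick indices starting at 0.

(1, 0, R7, (1,))
(2, 0, R2, (0, 1))
(3, 0, R4, (0, 1))
(6, 0, R2, (0, 1))
(7, 0, R2, (0, 1))
(8, 0, R7, (1,))

bar 0: v0=D3 v1=D4 downbeat P8
bar 1: v0=C3 v1=E3 downbeat M3
bar 2: v0=E3 v1=B3 downbeat P5
bar 3: v0=D3 v1=E4 downbeat M2
bar 4: v0=E3 v1=C4 downbeat m6
bar 5: v0=F3 v1=D4 downbeat M6
bar 6: v0=A3 v1=E4 downbeat P5
bar 7: v0=B3 v1=B4 downbeat P8
bar 8: v0=E3 v1=C4 downbeat m6
bar 9: v0=D3 v1=D4 downbeat P8
  -> R7 @ bar 1 tick 0 v(1,): D4->E3 leap 10st
  -> R2 @ bar 2 tick 0 v(0, 1): C3/E3 M3 -> E3/B3 P5 similar
  -> R4 @ bar 3 tick 0 v(0, 1): D3/E4 M2 untreated
  -> R2 @ bar 6 tick 0 v(0, 1): F3/D4 M6 -> A3/E4 P5 similar
  -> R2 @ bar 7 tick 0 v(0, 1): A3/E4 P5 -> B3/B4 P8 similar
  -> R7 @ bar 8 tick 0 v(1,): B4->C4 leap 11st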